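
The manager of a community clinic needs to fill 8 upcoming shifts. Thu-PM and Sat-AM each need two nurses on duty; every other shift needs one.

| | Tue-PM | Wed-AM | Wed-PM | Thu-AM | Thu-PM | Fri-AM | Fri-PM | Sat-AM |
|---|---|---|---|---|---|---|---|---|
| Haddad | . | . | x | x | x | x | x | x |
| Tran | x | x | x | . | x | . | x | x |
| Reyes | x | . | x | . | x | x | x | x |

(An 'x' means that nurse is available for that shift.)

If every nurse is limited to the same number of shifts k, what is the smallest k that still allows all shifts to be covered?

With 3 nurses and 10 worker-slots to fill, someone must work at least ⌈10/3⌉ = 4 shifts, so k ≥ 4.
k = 4 works: Tue-PM→Tran, Wed-AM→Tran, Wed-PM→Haddad, Thu-AM→Haddad, Thu-PM→Haddad+Tran, Fri-AM→Haddad, Fri-PM→Reyes, Sat-AM→Tran+Reyes.
Loads: Haddad 4, Tran 4, Reyes 2 — all ≤ 4.

4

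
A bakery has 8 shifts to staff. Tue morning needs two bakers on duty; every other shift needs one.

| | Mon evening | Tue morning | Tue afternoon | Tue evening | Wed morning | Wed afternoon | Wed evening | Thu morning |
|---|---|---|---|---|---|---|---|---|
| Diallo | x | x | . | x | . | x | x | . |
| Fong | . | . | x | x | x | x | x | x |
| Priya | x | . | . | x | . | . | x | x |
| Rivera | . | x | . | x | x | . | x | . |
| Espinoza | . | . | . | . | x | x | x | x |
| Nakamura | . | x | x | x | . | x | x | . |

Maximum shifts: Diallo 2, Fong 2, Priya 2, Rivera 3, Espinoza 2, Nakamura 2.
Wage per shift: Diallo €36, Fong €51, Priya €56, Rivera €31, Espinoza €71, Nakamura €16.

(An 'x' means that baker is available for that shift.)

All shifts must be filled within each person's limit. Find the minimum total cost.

€299

Picking the cheapest available baker for each shift independently would cost €229, but that ignores the shift limits.
An optimal schedule: Mon evening→Diallo, Tue morning→Nakamura+Rivera, Tue afternoon→Nakamura, Tue evening→Rivera, Wed morning→Rivera, Wed afternoon→Diallo, Wed evening→Fong, Thu morning→Fong.
Total: 36 + 16 + 31 + 16 + 31 + 31 + 36 + 51 + 51 = €299.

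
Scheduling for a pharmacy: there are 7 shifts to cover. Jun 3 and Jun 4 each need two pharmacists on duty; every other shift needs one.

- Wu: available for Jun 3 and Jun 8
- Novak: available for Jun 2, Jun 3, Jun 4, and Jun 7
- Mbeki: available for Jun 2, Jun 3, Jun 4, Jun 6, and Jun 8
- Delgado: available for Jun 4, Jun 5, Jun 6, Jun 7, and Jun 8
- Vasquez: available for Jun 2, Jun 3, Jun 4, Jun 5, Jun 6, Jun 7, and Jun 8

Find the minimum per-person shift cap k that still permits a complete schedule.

With 5 pharmacists and 9 worker-slots to fill, someone must work at least ⌈9/5⌉ = 2 shifts, so k ≥ 2.
k = 2 works: Jun 2→Novak, Jun 3→Wu+Mbeki, Jun 4→Delgado+Vasquez, Jun 5→Delgado, Jun 6→Mbeki, Jun 7→Novak, Jun 8→Wu.
Loads: Wu 2, Novak 2, Mbeki 2, Delgado 2, Vasquez 1 — all ≤ 2.

2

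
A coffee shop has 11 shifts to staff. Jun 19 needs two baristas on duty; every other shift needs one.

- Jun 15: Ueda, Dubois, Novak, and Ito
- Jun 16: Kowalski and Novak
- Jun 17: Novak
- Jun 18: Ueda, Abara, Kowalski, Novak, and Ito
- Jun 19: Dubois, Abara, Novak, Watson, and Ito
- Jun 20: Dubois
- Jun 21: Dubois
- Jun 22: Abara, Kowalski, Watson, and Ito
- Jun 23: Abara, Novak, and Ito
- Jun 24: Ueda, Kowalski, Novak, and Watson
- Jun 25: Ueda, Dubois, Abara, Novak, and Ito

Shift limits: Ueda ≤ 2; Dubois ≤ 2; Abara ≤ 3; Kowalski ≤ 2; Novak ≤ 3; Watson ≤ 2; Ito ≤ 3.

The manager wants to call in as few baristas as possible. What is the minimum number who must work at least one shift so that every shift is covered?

5

12 slots to fill and no one can take more than 3, so at least ⌈12/3⌉ = 4 baristas are needed.
Any 4 baristas together have capacity at most 3+3+3+2 = 11 < 12 slots, so 4 can never suffice.
Ueda, Dubois, Abara, Kowalski, and Novak alone can cover everything: Jun 15→Ueda, Jun 16→Kowalski, Jun 17→Novak, Jun 18→Kowalski, Jun 19→Abara+Novak, Jun 20→Dubois, Jun 21→Dubois, Jun 22→Abara, Jun 23→Abara, Jun 24→Ueda, Jun 25→Novak.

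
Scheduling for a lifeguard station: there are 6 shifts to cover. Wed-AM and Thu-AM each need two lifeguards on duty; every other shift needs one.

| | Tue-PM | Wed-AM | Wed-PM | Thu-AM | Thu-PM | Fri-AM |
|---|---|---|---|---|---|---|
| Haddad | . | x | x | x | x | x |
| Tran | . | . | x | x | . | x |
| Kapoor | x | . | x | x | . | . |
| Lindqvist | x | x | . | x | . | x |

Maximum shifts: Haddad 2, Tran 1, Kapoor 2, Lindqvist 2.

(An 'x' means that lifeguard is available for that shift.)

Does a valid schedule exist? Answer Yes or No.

No

Total capacity is 2+1+2+2 = 7 but 8 worker-slots are needed — infeasible.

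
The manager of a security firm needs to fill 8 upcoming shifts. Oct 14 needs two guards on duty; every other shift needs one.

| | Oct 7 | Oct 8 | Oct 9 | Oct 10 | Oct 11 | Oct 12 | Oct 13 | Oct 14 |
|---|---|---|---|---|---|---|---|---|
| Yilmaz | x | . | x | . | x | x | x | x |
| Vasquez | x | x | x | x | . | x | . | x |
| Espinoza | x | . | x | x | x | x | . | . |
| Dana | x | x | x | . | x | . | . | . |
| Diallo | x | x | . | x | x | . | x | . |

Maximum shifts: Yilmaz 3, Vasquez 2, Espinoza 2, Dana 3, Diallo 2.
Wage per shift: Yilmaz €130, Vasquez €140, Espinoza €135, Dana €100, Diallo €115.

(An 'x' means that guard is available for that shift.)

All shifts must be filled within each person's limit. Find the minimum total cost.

€1060

Oct 14 can only be covered by Yilmaz and Vasquez, so that assignment is forced.
Picking the cheapest available guard for each shift independently would cost €1030, but that ignores the shift limits.
An optimal schedule: Oct 7→Yilmaz, Oct 8→Dana, Oct 9→Dana, Oct 10→Diallo, Oct 11→Dana, Oct 12→Yilmaz, Oct 13→Diallo, Oct 14→Yilmaz+Vasquez.
Total: 130 + 100 + 100 + 115 + 100 + 130 + 115 + 130 + 140 = €1060.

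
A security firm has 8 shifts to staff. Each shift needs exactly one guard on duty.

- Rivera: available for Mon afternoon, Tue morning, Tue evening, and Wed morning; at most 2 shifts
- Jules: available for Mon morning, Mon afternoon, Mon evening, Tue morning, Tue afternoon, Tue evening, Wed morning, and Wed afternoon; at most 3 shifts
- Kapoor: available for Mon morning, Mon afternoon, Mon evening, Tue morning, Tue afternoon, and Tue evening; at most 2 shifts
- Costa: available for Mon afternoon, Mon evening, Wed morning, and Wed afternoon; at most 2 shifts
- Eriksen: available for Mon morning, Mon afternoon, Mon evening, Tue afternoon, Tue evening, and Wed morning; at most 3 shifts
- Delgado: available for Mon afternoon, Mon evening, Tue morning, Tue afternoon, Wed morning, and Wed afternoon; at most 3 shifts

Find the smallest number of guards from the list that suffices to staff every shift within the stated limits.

3

8 slots to fill and no one can take more than 3, so at least ⌈8/3⌉ = 3 guards are needed.
Rivera, Jules, and Eriksen alone can cover everything: Mon morning→Jules, Mon afternoon→Rivera, Mon evening→Jules, Tue morning→Rivera, Tue afternoon→Eriksen, Tue evening→Eriksen, Wed morning→Eriksen, Wed afternoon→Jules.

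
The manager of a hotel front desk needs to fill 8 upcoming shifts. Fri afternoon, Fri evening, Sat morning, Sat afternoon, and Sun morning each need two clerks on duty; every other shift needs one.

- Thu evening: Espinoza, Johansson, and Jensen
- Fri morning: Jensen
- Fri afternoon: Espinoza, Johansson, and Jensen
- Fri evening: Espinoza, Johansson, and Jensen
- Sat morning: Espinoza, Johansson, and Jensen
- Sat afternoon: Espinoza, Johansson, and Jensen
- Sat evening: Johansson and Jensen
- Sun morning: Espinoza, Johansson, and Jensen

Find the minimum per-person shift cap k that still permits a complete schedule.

With 3 clerks and 13 worker-slots to fill, someone must work at least ⌈13/3⌉ = 5 shifts, so k ≥ 5.
k = 5 works: Thu evening→Espinoza, Fri morning→Jensen, Fri afternoon→Espinoza+Johansson, Fri evening→Espinoza+Johansson, Sat morning→Espinoza+Johansson, Sat afternoon→Espinoza+Jensen, Sat evening→Johansson, Sun morning→Johansson+Jensen.
Loads: Espinoza 5, Johansson 5, Jensen 3 — all ≤ 5.

5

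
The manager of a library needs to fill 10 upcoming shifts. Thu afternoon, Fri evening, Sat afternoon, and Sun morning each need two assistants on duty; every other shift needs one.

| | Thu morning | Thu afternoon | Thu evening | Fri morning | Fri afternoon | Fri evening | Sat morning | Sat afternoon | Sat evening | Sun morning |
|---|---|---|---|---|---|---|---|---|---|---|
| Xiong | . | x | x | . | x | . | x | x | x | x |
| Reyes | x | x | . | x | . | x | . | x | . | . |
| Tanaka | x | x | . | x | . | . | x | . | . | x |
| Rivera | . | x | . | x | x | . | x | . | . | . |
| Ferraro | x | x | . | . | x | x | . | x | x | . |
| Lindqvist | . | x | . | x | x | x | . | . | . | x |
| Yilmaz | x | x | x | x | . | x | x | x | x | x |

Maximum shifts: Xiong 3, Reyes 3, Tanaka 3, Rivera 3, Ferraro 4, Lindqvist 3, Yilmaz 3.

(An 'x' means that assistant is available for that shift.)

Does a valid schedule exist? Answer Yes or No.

One valid schedule: Thu morning→Reyes, Thu afternoon→Tanaka+Rivera, Thu evening→Xiong, Fri morning→Reyes, Fri afternoon→Xiong, Fri evening→Reyes+Ferraro, Sat morning→Tanaka, Sat afternoon→Ferraro+Yilmaz, Sat evening→Xiong, Sun morning→Tanaka+Lindqvist.
Loads: Xiong 3/3, Reyes 3/3, Tanaka 3/3, Rivera 1/3, Ferraro 2/4, Lindqvist 1/3, Yilmaz 1/3 — all within limits.

Yes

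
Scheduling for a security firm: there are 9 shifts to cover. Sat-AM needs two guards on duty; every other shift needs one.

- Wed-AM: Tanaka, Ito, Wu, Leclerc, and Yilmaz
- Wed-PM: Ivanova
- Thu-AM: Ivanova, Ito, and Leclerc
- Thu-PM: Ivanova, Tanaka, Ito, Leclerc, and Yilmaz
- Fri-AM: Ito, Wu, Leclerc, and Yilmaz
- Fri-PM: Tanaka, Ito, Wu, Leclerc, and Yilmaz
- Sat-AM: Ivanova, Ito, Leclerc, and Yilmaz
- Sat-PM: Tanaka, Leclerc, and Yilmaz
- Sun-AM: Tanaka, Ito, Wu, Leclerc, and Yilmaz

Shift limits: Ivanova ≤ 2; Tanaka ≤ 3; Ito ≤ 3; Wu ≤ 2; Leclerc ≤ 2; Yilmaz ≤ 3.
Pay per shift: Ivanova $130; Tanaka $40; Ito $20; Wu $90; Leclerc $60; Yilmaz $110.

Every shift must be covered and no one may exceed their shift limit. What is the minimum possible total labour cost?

Wed-PM can only be covered by Ivanova, so that assignment is forced.
Picking the cheapest available guard for each shift independently would cost $370, but that ignores the shift limits.
An optimal schedule: Wed-AM→Tanaka, Wed-PM→Ivanova, Thu-AM→Ito, Thu-PM→Tanaka, Fri-AM→Ito, Fri-PM→Leclerc, Sat-AM→Ito+Leclerc, Sat-PM→Tanaka, Sun-AM→Wu.
Total: 40 + 130 + 20 + 40 + 20 + 60 + 20 + 60 + 40 + 90 = $520.

$520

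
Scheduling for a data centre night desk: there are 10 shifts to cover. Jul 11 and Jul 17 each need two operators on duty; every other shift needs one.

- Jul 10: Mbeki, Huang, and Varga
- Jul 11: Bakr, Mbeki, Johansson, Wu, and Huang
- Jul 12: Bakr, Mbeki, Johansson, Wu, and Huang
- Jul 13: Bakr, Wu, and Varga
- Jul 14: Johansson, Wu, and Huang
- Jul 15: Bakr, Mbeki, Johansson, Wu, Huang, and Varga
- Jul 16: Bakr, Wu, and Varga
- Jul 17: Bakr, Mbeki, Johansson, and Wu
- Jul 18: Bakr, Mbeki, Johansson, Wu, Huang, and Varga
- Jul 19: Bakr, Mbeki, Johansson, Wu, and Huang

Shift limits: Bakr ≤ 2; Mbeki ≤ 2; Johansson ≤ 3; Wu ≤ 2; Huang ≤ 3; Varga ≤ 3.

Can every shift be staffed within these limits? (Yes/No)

One valid schedule: Jul 10→Mbeki, Jul 11→Wu+Huang, Jul 12→Mbeki, Jul 13→Bakr, Jul 14→Johansson, Jul 15→Huang, Jul 16→Bakr, Jul 17→Johansson+Wu, Jul 18→Huang, Jul 19→Johansson.
Loads: Bakr 2/2, Mbeki 2/2, Johansson 3/3, Wu 2/2, Huang 3/3, Varga 0/3 — all within limits.

Yes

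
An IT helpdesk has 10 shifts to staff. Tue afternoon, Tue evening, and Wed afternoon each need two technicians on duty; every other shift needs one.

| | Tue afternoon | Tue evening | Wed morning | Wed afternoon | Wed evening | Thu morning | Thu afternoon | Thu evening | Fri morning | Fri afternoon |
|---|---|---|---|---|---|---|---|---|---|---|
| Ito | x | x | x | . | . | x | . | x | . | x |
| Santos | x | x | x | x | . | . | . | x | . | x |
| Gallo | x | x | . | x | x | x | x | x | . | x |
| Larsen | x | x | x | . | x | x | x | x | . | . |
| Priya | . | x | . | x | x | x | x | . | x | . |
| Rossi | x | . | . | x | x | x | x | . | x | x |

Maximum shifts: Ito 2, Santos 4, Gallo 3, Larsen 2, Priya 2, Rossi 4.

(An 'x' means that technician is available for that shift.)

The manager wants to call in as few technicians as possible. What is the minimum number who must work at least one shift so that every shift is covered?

4

13 slots to fill and no one can take more than 4, so at least ⌈13/4⌉ = 4 technicians are needed.
Ito, Santos, Gallo, and Rossi alone can cover everything: Tue afternoon→Santos+Rossi, Tue evening→Ito+Santos, Wed morning→Ito, Wed afternoon→Santos+Gallo, Wed evening→Gallo, Thu morning→Rossi, Thu afternoon→Gallo, Thu evening→Santos, Fri morning→Rossi, Fri afternoon→Rossi.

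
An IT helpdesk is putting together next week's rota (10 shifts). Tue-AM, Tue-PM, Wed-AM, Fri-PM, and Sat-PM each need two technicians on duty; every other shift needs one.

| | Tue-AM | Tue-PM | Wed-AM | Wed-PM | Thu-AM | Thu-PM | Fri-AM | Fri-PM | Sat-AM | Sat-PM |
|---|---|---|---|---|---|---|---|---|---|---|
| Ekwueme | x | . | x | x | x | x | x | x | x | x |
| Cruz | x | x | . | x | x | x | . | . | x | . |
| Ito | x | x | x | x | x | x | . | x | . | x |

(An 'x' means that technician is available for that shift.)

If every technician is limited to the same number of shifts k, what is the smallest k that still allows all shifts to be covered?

5

With 3 technicians and 15 worker-slots to fill, someone must work at least ⌈15/3⌉ = 5 shifts, so k ≥ 5.
k = 5 works: Tue-AM→Cruz+Ito, Tue-PM→Cruz+Ito, Wed-AM→Ekwueme+Ito, Wed-PM→Cruz, Thu-AM→Cruz, Thu-PM→Cruz, Fri-AM→Ekwueme, Fri-PM→Ekwueme+Ito, Sat-AM→Ekwueme, Sat-PM→Ekwueme+Ito.
Loads: Ekwueme 5, Cruz 5, Ito 5 — all ≤ 5.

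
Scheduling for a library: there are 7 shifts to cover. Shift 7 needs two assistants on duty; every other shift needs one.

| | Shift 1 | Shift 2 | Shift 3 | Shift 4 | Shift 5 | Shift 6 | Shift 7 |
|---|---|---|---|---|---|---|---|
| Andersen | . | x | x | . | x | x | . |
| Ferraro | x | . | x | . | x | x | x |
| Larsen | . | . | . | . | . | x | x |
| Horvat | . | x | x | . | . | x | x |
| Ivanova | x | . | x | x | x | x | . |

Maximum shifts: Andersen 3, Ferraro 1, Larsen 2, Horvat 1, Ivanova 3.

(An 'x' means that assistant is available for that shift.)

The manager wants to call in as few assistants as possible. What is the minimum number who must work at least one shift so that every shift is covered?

4

8 slots to fill and no one can take more than 3, so at least ⌈8/3⌉ = 3 assistants are needed.
Shifts {Shift 1, Shift 2, Shift 7} need 4 slots, but among the assistants available for them (Andersen, Ferraro, Larsen, Horvat, and Ivanova) any 3 together supply at most 3. So 3 assistants are not enough.
Andersen, Ferraro, Larsen, and Ivanova alone can cover everything: Shift 1→Ivanova, Shift 2→Andersen, Shift 3→Andersen, Shift 4→Ivanova, Shift 5→Andersen, Shift 6→Larsen, Shift 7→Ferraro+Larsen.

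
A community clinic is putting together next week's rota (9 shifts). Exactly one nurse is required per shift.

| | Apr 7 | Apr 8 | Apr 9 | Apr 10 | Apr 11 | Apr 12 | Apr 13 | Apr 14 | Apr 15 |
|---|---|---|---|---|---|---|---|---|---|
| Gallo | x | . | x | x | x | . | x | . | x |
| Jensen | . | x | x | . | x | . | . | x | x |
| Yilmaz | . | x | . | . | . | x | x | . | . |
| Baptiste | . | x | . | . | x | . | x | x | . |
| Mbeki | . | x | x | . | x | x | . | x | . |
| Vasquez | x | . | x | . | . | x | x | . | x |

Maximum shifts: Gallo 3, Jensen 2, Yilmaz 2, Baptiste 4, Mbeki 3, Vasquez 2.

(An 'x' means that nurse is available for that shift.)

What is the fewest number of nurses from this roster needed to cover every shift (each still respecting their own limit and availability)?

3

9 slots to fill and no one can take more than 4, so at least ⌈9/4⌉ = 3 nurses are needed.
Gallo, Baptiste, and Mbeki alone can cover everything: Apr 7→Gallo, Apr 8→Baptiste, Apr 9→Mbeki, Apr 10→Gallo, Apr 11→Baptiste, Apr 12→Mbeki, Apr 13→Baptiste, Apr 14→Baptiste, Apr 15→Gallo.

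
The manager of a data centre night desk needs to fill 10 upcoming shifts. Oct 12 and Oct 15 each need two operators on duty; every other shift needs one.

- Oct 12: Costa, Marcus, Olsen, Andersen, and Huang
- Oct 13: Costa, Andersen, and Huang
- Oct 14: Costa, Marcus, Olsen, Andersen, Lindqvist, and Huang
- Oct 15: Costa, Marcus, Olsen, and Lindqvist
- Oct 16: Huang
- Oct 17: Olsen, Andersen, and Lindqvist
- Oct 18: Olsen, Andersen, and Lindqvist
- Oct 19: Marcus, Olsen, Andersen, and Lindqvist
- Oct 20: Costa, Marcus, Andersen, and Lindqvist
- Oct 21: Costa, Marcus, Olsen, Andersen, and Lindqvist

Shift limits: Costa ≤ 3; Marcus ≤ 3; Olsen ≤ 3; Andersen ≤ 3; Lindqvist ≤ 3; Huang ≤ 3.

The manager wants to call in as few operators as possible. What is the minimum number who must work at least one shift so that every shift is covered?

4

12 slots to fill and no one can take more than 3, so at least ⌈12/3⌉ = 4 operators are needed.
Costa, Marcus, Olsen, and Huang alone can cover everything: Oct 12→Olsen+Huang, Oct 13→Costa, Oct 14→Huang, Oct 15→Costa+Marcus, Oct 16→Huang, Oct 17→Olsen, Oct 18→Olsen, Oct 19→Marcus, Oct 20→Costa, Oct 21→Marcus.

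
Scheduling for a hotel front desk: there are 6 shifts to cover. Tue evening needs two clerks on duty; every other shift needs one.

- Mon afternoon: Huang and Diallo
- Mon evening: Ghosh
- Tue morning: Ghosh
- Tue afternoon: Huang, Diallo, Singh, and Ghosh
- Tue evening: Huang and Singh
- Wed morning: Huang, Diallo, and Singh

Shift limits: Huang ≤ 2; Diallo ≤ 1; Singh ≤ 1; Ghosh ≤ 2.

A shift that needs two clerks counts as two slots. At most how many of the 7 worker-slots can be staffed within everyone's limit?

6

Total capacity across all clerks is 2+1+1+2 = 6, and 7 slots are needed, so at most 6 can be filled.
An assignment achieving 6: Mon afternoon→Huang, Mon evening→Ghosh, Tue morning→Ghosh, Tue evening→Huang+Singh, Wed morning→Diallo.
Loads: Huang 2/2, Diallo 1/1, Singh 1/1, Ghosh 2/2.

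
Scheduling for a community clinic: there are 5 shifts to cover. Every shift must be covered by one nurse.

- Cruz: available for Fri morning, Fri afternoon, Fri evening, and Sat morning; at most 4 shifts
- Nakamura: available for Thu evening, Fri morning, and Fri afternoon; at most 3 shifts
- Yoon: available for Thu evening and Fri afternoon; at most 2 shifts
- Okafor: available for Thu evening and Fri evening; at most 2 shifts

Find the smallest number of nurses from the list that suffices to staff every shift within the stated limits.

5 slots to fill and no one can take more than 4, so at least ⌈5/4⌉ = 2 nurses are needed.
Cruz and Nakamura alone can cover everything: Thu evening→Nakamura, Fri morning→Cruz, Fri afternoon→Cruz, Fri evening→Cruz, Sat morning→Cruz.

2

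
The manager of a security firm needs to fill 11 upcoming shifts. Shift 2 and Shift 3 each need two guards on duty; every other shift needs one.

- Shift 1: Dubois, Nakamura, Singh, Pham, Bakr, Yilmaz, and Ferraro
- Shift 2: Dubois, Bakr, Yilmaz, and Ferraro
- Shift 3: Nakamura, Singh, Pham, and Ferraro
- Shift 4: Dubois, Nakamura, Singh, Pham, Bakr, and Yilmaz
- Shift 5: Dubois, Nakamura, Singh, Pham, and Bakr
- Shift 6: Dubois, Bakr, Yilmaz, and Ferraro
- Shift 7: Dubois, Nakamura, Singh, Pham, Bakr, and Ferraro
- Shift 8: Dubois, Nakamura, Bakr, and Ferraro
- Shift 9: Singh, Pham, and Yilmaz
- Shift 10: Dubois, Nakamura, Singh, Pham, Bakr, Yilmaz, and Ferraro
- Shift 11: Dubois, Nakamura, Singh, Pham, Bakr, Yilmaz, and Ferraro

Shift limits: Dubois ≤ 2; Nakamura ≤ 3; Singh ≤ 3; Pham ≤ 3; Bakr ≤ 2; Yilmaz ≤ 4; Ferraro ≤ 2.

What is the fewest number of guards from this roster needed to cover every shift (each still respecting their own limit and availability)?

13 slots to fill and no one can take more than 4, so at least ⌈13/4⌉ = 4 guards are needed.
No set of 4 guards can cover every shift (each such set leaves at least one shift with no one available or exceeds a cap).
Dubois, Nakamura, Singh, Pham, and Bakr alone can cover everything: Shift 1→Nakamura, Shift 2→Dubois+Bakr, Shift 3→Nakamura+Singh, Shift 4→Singh, Shift 5→Pham, Shift 6→Dubois, Shift 7→Pham, Shift 8→Nakamura, Shift 9→Singh, Shift 10→Pham, Shift 11→Bakr.

5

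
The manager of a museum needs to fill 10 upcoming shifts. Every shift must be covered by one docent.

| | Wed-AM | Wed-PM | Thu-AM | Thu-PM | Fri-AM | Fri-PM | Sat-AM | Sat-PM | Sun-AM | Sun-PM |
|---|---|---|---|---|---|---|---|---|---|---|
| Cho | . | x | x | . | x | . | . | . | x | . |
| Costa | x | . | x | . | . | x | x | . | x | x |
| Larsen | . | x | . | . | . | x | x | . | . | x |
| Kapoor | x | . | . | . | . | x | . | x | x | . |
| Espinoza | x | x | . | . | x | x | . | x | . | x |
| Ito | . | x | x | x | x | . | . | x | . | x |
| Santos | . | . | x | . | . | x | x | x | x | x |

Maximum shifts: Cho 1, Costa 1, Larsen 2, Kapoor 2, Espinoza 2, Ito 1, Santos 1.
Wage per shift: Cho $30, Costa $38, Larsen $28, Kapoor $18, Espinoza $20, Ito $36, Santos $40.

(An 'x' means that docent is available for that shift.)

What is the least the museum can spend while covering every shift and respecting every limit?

$276

Thu-PM can only be covered by Ito, so that assignment is forced.
Picking the cheapest available docent for each shift independently would cost $226, but that ignores the shift limits.
An optimal schedule: Wed-AM→Costa, Wed-PM→Larsen, Thu-AM→Santos, Thu-PM→Ito, Fri-AM→Cho, Fri-PM→Espinoza, Sat-AM→Larsen, Sat-PM→Kapoor, Sun-AM→Kapoor, Sun-PM→Espinoza.
Total: 38 + 28 + 40 + 36 + 30 + 20 + 28 + 18 + 18 + 20 = $276.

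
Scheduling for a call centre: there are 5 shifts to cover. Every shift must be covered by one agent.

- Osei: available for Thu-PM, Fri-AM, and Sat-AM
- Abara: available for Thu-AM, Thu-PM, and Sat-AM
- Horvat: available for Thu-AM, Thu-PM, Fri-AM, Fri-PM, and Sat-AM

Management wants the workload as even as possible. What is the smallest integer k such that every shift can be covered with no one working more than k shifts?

With 3 agents and 5 worker-slots to fill, someone must work at least ⌈5/3⌉ = 2 shifts, so k ≥ 2.
k = 2 works: Thu-AM→Abara, Thu-PM→Osei, Fri-AM→Osei, Fri-PM→Horvat, Sat-AM→Abara.
Loads: Osei 2, Abara 2, Horvat 1 — all ≤ 2.

2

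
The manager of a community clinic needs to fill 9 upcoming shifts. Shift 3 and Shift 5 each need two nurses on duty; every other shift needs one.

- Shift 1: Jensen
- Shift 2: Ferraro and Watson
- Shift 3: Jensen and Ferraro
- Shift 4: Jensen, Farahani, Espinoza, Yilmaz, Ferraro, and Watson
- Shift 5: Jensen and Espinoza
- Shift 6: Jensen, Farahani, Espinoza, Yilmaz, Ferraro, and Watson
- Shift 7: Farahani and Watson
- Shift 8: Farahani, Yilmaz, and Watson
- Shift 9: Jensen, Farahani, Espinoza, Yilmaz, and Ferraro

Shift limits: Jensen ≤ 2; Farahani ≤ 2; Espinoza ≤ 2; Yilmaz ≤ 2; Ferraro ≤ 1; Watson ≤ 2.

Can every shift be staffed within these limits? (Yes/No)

Total capacity is 11 and 11 slots are needed, so capacity alone doesn't rule it out.
Shifts {Shift 1, Shift 3, Shift 5} need 5 worker-slots in total, but the nurses available for any of those shifts (Jensen, Espinoza, and Ferraro) can supply at most 4 among them. So no valid schedule exists.

No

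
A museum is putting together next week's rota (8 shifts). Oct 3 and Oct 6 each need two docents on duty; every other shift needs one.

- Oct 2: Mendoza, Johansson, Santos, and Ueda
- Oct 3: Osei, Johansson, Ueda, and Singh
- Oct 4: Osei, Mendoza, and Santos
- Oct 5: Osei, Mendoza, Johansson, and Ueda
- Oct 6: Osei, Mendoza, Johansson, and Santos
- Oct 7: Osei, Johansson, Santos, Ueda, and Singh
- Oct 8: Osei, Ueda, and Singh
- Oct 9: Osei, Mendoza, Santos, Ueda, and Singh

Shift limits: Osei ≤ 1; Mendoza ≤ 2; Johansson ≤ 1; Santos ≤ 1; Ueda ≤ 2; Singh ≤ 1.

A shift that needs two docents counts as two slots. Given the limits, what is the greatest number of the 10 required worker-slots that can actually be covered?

8

Total capacity across all docents is 1+2+1+1+2+1 = 8, and 10 slots are needed, so at most 8 can be filled.
An assignment achieving 8: Oct 2→Mendoza, Oct 3→Johansson+Ueda, Oct 4→Osei, Oct 5→Mendoza, Oct 6→Santos, Oct 7→Singh, Oct 8→Ueda.
Loads: Osei 1/1, Mendoza 2/2, Johansson 1/1, Santos 1/1, Ueda 2/2, Singh 1/1.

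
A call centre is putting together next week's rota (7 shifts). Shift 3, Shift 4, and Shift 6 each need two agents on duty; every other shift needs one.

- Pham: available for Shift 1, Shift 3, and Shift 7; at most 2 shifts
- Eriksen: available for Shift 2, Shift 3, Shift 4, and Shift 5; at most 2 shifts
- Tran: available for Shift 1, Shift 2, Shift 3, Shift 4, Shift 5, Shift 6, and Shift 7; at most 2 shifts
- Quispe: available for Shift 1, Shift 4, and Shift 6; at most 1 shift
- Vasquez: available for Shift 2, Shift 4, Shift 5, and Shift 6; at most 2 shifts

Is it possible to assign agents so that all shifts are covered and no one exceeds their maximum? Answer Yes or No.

No

Total capacity is 2+2+2+1+2 = 9 but 10 worker-slots are needed — infeasible.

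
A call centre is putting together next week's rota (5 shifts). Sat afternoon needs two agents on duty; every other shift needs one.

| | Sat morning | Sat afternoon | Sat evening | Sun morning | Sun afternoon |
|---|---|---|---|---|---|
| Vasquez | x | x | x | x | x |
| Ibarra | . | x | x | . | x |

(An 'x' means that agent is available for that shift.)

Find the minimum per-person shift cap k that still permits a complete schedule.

With 2 agents and 6 worker-slots to fill, someone must work at least ⌈6/2⌉ = 3 shifts, so k ≥ 3.
k = 3 works: Sat morning→Vasquez, Sat afternoon→Vasquez+Ibarra, Sat evening→Ibarra, Sun morning→Vasquez, Sun afternoon→Ibarra.
Loads: Vasquez 3, Ibarra 3 — all ≤ 3.

3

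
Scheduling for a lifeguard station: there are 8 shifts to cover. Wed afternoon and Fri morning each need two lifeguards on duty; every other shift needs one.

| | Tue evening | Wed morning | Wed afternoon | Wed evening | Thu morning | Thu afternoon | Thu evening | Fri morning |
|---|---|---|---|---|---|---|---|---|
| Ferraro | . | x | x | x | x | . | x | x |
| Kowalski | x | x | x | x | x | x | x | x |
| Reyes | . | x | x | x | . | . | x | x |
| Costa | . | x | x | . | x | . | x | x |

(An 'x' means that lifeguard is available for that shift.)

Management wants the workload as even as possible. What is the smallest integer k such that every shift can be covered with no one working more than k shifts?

3

With 4 lifeguards and 10 worker-slots to fill, someone must work at least ⌈10/4⌉ = 3 shifts, so k ≥ 3.
k = 3 works: Tue evening→Kowalski, Wed morning→Ferraro, Wed afternoon→Reyes+Costa, Wed evening→Ferraro, Thu morning→Ferraro, Thu afternoon→Kowalski, Thu evening→Kowalski, Fri morning→Reyes+Costa.
Loads: Ferraro 3, Kowalski 3, Reyes 2, Costa 2 — all ≤ 3.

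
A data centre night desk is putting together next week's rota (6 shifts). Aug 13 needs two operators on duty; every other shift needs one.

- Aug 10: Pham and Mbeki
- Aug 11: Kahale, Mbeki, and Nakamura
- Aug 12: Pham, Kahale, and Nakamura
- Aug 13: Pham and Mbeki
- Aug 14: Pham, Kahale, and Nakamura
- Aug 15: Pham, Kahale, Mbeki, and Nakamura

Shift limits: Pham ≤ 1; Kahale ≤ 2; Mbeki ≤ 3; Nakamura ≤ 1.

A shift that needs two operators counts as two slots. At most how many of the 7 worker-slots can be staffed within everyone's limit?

7

Total capacity across all operators is 1+2+3+1 = 7, and 7 slots are needed, so at most 7 can be filled.
An assignment achieving 7: Aug 10→Mbeki, Aug 11→Kahale, Aug 12→Kahale, Aug 13→Pham+Mbeki, Aug 14→Nakamura, Aug 15→Mbeki.
Loads: Pham 1/1, Kahale 2/2, Mbeki 3/3, Nakamura 1/1.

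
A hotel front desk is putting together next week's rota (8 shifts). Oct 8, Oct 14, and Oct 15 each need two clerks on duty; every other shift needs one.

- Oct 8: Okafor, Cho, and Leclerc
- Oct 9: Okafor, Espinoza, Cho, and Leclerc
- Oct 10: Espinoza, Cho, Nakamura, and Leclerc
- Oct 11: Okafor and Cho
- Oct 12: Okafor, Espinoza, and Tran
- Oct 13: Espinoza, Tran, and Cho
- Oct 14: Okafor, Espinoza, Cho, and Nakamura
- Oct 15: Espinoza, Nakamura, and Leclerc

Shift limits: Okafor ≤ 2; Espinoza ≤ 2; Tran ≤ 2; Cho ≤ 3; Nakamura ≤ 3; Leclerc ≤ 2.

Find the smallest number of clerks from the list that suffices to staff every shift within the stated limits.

11 slots to fill and no one can take more than 3, so at least ⌈11/3⌉ = 4 clerks are needed.
Any 4 clerks together have capacity at most 3+3+2+2 = 10 < 11 slots, so 4 can never suffice.
Okafor, Espinoza, Tran, Cho, and Nakamura alone can cover everything: Oct 8→Okafor+Cho, Oct 9→Espinoza, Oct 10→Cho, Oct 11→Okafor, Oct 12→Tran, Oct 13→Tran, Oct 14→Cho+Nakamura, Oct 15→Espinoza+Nakamura.

5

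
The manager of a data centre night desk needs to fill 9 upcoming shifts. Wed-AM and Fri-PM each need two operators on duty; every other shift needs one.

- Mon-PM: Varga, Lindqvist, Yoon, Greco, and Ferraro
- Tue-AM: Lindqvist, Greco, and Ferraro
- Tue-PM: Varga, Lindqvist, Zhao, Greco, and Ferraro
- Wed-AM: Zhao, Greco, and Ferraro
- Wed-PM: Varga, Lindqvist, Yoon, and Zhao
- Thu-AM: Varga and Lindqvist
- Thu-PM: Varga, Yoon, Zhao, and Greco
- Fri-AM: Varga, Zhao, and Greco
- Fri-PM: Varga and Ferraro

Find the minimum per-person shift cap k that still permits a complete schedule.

2

With 6 operators and 11 worker-slots to fill, someone must work at least ⌈11/6⌉ = 2 shifts, so k ≥ 2.
k = 2 works: Mon-PM→Yoon, Tue-AM→Lindqvist, Tue-PM→Greco, Wed-AM→Zhao+Greco, Wed-PM→Lindqvist, Thu-AM→Varga, Thu-PM→Yoon, Fri-AM→Zhao, Fri-PM→Varga+Ferraro.
Loads: Varga 2, Lindqvist 2, Yoon 2, Zhao 2, Greco 2, Ferraro 1 — all ≤ 2.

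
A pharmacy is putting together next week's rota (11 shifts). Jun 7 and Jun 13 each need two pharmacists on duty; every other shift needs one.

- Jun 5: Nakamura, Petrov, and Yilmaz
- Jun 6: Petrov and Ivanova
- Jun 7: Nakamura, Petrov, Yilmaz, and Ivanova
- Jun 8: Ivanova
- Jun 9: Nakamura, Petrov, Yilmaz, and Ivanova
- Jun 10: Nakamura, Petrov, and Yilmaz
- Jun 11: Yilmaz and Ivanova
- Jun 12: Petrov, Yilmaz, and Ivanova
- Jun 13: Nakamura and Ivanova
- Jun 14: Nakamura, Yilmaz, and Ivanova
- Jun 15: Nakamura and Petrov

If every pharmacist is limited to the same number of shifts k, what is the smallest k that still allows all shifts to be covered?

4

With 4 pharmacists and 13 worker-slots to fill, someone must work at least ⌈13/4⌉ = 4 shifts, so k ≥ 4.
k = 4 works: Jun 5→Nakamura, Jun 6→Petrov, Jun 7→Petrov+Yilmaz, Jun 8→Ivanova, Jun 9→Petrov, Jun 10→Nakamura, Jun 11→Yilmaz, Jun 12→Petrov, Jun 13→Nakamura+Ivanova, Jun 14→Yilmaz, Jun 15→Nakamura.
Loads: Nakamura 4, Petrov 4, Yilmaz 3, Ivanova 2 — all ≤ 4.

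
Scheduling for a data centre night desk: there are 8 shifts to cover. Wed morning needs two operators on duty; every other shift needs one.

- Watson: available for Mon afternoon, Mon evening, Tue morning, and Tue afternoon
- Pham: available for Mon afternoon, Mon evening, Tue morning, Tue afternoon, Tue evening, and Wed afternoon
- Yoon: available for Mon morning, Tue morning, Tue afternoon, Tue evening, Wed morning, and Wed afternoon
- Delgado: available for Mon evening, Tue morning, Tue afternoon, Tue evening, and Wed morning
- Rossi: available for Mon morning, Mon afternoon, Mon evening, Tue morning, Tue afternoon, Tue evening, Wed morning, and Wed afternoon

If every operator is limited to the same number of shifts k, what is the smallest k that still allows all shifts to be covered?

2

With 5 operators and 9 worker-slots to fill, someone must work at least ⌈9/5⌉ = 2 shifts, so k ≥ 2.
k = 2 works: Mon morning→Yoon, Mon afternoon→Watson, Mon evening→Watson, Tue morning→Delgado, Tue afternoon→Rossi, Tue evening→Pham, Wed morning→Yoon+Delgado, Wed afternoon→Pham.
Loads: Watson 2, Pham 2, Yoon 2, Delgado 2, Rossi 1 — all ≤ 2.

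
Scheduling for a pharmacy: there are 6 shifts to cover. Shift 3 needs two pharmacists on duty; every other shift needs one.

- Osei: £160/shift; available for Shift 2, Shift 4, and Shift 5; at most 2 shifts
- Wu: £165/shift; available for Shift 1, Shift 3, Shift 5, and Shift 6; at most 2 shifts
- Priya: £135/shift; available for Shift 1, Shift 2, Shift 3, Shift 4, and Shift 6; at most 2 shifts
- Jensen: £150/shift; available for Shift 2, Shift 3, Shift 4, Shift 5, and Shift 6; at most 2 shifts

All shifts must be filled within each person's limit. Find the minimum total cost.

Picking the cheapest available pharmacist for each shift independently would cost £975, but that ignores the shift limits.
An optimal schedule: Shift 1→Priya, Shift 2→Priya, Shift 3→Jensen+Wu, Shift 4→Osei, Shift 5→Osei, Shift 6→Jensen.
Total: 135 + 135 + 150 + 165 + 160 + 160 + 150 = £1055.

£1055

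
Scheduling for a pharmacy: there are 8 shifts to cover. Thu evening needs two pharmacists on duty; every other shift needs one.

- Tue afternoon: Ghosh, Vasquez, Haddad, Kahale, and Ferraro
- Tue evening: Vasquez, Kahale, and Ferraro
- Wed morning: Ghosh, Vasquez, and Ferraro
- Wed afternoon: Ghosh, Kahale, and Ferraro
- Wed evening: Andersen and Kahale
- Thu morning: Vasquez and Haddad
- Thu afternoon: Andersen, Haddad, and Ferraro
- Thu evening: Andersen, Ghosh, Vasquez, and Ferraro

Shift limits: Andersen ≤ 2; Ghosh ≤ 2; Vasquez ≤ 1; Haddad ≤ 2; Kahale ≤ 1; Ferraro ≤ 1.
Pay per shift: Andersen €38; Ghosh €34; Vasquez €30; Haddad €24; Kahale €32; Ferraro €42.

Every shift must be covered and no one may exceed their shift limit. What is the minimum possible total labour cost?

€296

Picking the cheapest available pharmacist for each shift independently would cost €260, but that ignores the shift limits.
An optimal schedule: Tue afternoon→Haddad, Tue evening→Kahale, Wed morning→Ghosh, Wed afternoon→Ghosh, Wed evening→Andersen, Thu morning→Vasquez, Thu afternoon→Haddad, Thu evening→Andersen+Ferraro.
Total: 24 + 32 + 34 + 34 + 38 + 30 + 24 + 38 + 42 = €296.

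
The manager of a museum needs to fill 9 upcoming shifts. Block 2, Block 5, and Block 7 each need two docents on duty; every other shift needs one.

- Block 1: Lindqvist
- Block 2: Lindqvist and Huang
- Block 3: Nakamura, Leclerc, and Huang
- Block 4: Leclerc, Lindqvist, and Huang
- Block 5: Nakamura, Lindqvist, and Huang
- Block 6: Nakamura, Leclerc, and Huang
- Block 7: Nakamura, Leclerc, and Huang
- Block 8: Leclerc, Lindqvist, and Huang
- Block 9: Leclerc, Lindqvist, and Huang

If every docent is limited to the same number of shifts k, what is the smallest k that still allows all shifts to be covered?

3

With 4 docents and 12 worker-slots to fill, someone must work at least ⌈12/4⌉ = 3 shifts, so k ≥ 3.
k = 3 works: Block 1→Lindqvist, Block 2→Lindqvist+Huang, Block 3→Nakamura, Block 4→Leclerc, Block 5→Nakamura+Lindqvist, Block 6→Nakamura, Block 7→Leclerc+Huang, Block 8→Leclerc, Block 9→Huang.
Loads: Nakamura 3, Leclerc 3, Lindqvist 3, Huang 3 — all ≤ 3.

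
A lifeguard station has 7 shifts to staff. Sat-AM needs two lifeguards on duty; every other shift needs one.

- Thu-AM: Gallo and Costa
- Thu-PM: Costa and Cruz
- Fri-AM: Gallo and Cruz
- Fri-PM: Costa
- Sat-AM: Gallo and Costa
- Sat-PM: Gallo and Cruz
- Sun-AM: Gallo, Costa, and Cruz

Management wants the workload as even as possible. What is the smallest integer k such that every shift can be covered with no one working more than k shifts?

With 3 lifeguards and 8 worker-slots to fill, someone must work at least ⌈8/3⌉ = 3 shifts, so k ≥ 3.
k = 3 works: Thu-AM→Gallo, Thu-PM→Costa, Fri-AM→Gallo, Fri-PM→Costa, Sat-AM→Gallo+Costa, Sat-PM→Cruz, Sun-AM→Cruz.
Loads: Gallo 3, Costa 3, Cruz 2 — all ≤ 3.

3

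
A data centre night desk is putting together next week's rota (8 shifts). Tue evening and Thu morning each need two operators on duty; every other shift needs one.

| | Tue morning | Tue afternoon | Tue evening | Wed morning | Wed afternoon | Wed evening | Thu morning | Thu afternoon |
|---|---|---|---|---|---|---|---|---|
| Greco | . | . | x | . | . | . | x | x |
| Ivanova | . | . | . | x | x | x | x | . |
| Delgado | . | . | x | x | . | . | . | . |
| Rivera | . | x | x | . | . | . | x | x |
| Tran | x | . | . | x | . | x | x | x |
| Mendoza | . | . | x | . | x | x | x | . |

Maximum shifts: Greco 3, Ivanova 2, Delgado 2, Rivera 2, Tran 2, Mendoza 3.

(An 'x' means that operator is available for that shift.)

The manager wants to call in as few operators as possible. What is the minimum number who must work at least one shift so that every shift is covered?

4

10 slots to fill and no one can take more than 3, so at least ⌈10/3⌉ = 4 operators are needed.
Greco, Rivera, Tran, and Mendoza alone can cover everything: Tue morning→Tran, Tue afternoon→Rivera, Tue evening→Greco+Rivera, Wed morning→Tran, Wed afternoon→Mendoza, Wed evening→Mendoza, Thu morning→Greco+Mendoza, Thu afternoon→Greco.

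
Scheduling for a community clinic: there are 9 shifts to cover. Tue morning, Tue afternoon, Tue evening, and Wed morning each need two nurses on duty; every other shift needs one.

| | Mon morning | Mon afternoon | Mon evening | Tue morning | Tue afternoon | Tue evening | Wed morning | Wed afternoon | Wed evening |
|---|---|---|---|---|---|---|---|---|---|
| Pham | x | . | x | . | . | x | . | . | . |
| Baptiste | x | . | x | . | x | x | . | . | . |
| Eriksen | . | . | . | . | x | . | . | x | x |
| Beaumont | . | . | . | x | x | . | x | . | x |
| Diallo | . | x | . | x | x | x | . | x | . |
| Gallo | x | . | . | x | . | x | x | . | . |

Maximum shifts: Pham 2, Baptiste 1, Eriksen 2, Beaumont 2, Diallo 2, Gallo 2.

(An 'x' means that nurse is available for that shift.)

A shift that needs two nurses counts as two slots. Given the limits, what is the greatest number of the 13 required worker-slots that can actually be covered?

Total capacity across all nurses is 2+1+2+2+2+2 = 11, and 13 slots are needed, so at most 11 can be filled.
An assignment achieving 11: Mon morning→Pham, Mon afternoon→Diallo, Mon evening→Pham, Tue morning→Beaumont+Diallo, Tue afternoon→Baptiste, Tue evening→Gallo, Wed morning→Beaumont+Gallo, Wed afternoon→Eriksen, Wed evening→Eriksen.
Loads: Pham 2/2, Baptiste 1/1, Eriksen 2/2, Beaumont 2/2, Diallo 2/2, Gallo 2/2.

11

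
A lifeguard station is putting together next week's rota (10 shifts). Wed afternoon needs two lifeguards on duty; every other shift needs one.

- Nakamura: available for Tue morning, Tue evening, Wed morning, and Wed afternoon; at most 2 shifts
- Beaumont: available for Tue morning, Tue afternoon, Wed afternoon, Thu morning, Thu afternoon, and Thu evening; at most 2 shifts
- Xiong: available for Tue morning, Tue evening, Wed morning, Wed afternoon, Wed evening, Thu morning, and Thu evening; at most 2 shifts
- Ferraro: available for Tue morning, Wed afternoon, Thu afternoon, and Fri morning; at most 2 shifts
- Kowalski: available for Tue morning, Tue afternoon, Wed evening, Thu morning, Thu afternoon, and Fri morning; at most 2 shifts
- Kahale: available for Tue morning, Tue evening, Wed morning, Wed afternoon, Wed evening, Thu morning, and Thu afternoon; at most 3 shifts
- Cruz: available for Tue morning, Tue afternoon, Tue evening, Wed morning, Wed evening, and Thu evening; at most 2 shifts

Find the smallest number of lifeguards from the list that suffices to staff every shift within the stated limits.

11 slots to fill and no one can take more than 3, so at least ⌈11/3⌉ = 4 lifeguards are needed.
Any 4 lifeguards together have capacity at most 3+2+2+2 = 9 < 11 slots, so 4 can never suffice.
Nakamura, Beaumont, Xiong, Ferraro, and Kahale alone can cover everything: Tue morning→Kahale, Tue afternoon→Beaumont, Tue evening→Nakamura, Wed morning→Nakamura, Wed afternoon→Ferraro+Kahale, Wed evening→Xiong, Thu morning→Xiong, Thu afternoon→Kahale, Thu evening→Beaumont, Fri morning→Ferraro.

5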